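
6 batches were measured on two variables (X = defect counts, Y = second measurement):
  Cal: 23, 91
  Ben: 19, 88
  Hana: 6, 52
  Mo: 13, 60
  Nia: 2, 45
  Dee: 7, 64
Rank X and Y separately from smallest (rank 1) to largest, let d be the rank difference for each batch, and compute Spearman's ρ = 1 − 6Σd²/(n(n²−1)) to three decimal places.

0.943

Ranks of variable 1: 6, 5, 2, 4, 1, 3
Ranks of variable 2: 6, 5, 2, 3, 1, 4
d = r₁ − r₂: 0, 0, 0, 1, 0, -1
d²: 0, 0, 0, 1, 0, 1; Σd² = 2
ρ = 1 − 6·2/(6·35) = 1 − 12/210 = 0.943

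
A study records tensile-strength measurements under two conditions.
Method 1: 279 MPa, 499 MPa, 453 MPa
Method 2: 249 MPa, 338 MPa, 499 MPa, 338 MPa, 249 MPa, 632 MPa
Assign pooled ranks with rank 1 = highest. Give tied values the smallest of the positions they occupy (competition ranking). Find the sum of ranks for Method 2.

Sorted (descending): 632, 499, 499, 453, 338, 338, 279, 249, 249
The 2 values of 499 occupy positions 2–3 → each gets rank 2.
The 2 values of 338 occupy positions 5–6 → each gets rank 5.
The 2 values of 249 occupy positions 8–9 → each gets rank 8.
Method 2 values → pooled ranks: 249→8, 338→5, 499→2, 338→5, 249→8, 632→1
Rank sum = 8 + 5 + 2 + 5 + 8 + 1 = 29

29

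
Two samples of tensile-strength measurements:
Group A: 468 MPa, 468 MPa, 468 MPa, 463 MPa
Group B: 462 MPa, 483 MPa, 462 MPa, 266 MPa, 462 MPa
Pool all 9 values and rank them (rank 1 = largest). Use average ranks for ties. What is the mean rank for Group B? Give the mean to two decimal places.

Sorted (descending): 483, 468, 468, 468, 463, 462, 462, 462, 266
The 3 values of 468 occupy positions 2–4 → average rank 3.
The 3 values of 462 occupy positions 6–8 → average rank 7.
Group B values → pooled ranks: 462→7, 483→1, 462→7, 266→9, 462→7
Mean rank = (7 + 1 + 7 + 9 + 7) / 5 = 6.20

6.20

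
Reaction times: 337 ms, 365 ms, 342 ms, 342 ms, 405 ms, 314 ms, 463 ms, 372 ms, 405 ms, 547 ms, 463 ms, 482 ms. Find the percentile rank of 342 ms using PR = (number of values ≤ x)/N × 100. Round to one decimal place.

33.3

N = 12.
Strictly below 342: 2. Equal to 342: 2.
PR = 4/12 × 100 = 33.3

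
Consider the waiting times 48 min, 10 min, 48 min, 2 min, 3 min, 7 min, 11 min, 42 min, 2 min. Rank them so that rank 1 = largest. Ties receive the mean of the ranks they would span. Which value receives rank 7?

Sorted (descending): 48, 48, 42, 11, 10, 7, 3, 2, 2
The 2 values of 48 occupy positions 1–2 → average rank (1+2)/2 = 1.5.
The 2 values of 2 occupy positions 8–9 → average rank (8+9)/2 = 8.5.
Rank 7 → value 3.

3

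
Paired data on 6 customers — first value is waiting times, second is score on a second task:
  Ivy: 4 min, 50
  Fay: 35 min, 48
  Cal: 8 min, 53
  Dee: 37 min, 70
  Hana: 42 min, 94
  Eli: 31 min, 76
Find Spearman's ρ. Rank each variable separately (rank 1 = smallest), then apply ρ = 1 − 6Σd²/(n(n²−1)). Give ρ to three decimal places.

0.543

Ranks of variable 1: 1, 4, 2, 5, 6, 3
Ranks of variable 2: 2, 1, 3, 4, 6, 5
d = r₁ − r₂: -1, 3, -1, 1, 0, -2
d²: 1, 9, 1, 1, 0, 4; Σd² = 16
ρ = 1 − 6·16/(6·35) = 1 − 96/210 = 0.543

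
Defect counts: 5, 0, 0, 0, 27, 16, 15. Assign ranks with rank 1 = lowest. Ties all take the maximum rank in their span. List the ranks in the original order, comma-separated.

Sorted (ascending): 0, 0, 0, 5, 15, 16, 27
The 3 values of 0 occupy positions 1–3 → each gets rank 3.

4, 3, 3, 3, 7, 6, 5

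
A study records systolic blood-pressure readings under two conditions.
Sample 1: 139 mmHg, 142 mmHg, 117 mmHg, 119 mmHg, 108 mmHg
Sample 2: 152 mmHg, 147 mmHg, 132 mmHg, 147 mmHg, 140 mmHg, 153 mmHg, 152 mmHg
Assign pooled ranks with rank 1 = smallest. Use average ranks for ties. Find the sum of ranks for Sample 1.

Sorted (ascending): 108, 117, 119, 132, 139, 140, 142, 147, 147, 152, 152, 153
The 2 values of 147 occupy positions 8–9 → average rank (8+9)/2 = 8.5.
The 2 values of 152 occupy positions 10–11 → average rank (10+11)/2 = 10.5.
Sample 1 values → pooled ranks: 139→5, 142→7, 117→2, 119→3, 108→1
Rank sum = 5 + 7 + 2 + 3 + 1 = 18

18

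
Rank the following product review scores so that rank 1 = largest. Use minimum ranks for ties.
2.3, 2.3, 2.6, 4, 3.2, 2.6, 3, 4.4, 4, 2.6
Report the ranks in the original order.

Sorted (descending): 4.4, 4, 4, 3.2, 3, 2.6, 2.6, 2.6, 2.3, 2.3
The 2 values of 4 occupy positions 2–3 → each gets rank 2.
The 3 values of 2.6 occupy positions 6–8 → each gets rank 6.
The 2 values of 2.3 occupy positions 9–10 → each gets rank 9.

9, 9, 6, 2, 4, 6, 5, 1, 2, 6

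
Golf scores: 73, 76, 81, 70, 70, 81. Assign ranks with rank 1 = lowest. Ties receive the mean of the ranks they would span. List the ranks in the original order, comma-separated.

3, 4, 5.5, 1.5, 1.5, 5.5

Sorted (ascending): 70, 70, 73, 76, 81, 81
The 2 values of 70 occupy positions 1–2 → average rank (1+2)/2 = 1.5.
The 2 values of 81 occupy positions 5–6 → average rank (5+6)/2 = 5.5.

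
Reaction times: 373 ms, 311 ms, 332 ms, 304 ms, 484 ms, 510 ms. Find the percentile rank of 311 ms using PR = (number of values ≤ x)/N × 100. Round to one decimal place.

33.3

N = 6.
Strictly below 311: 1. Equal to 311: 1.
PR = 2/6 × 100 = 33.3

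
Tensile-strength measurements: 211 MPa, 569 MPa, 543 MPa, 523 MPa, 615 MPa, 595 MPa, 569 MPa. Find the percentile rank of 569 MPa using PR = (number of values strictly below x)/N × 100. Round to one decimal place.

N = 7.
Strictly below 569: 3. Equal to 569: 2.
PR = 3/7 × 100 = 42.9

42.9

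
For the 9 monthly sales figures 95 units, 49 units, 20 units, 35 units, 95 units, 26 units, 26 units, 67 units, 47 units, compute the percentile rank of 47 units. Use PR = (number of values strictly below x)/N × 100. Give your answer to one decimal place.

N = 9.
Strictly below 47: 4. Equal to 47: 1.
PR = 4/9 × 100 = 44.4

44.4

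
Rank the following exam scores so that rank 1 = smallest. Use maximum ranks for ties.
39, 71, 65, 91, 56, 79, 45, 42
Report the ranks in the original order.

1, 6, 5, 8, 4, 7, 3, 2

Sorted (ascending): 39, 42, 45, 56, 65, 71, 79, 91
No ties — each value takes its position as its rank.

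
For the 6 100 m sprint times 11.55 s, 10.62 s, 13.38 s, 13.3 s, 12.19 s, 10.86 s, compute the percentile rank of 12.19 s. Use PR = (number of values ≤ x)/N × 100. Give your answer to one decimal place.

66.7

N = 6.
Strictly below 12.19: 3. Equal to 12.19: 1.
PR = 4/6 × 100 = 66.7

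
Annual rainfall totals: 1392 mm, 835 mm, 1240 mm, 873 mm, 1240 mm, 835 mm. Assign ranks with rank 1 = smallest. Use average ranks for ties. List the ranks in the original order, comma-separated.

Sorted (ascending): 835, 835, 873, 1240, 1240, 1392
The 2 values of 835 occupy positions 1–2 → average rank (1+2)/2 = 1.5.
The 2 values of 1240 occupy positions 4–5 → average rank (4+5)/2 = 4.5.

6, 1.5, 4.5, 3, 4.5, 1.5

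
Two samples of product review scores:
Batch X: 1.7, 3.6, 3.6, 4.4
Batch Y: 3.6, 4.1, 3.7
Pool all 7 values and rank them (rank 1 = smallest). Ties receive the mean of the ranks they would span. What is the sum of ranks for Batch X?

14

Sorted (ascending): 1.7, 3.6, 3.6, 3.6, 3.7, 4.1, 4.4
The 3 values of 3.6 occupy positions 2–4 → average rank 3.
Batch X values → pooled ranks: 1.7→1, 3.6→3, 3.6→3, 4.4→7
Rank sum = 1 + 3 + 3 + 7 = 14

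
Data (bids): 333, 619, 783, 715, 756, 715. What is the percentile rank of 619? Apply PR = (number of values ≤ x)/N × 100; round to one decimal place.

N = 6.
Strictly below 619: 1. Equal to 619: 1.
PR = 2/6 × 100 = 33.3

33.3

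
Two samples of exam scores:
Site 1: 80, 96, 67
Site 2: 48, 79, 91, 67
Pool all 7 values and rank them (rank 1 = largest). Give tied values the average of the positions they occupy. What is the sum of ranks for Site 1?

Sorted (descending): 96, 91, 80, 79, 67, 67, 48
The 2 values of 67 occupy positions 5–6 → average rank (5+6)/2 = 5.5.
Site 1 values → pooled ranks: 80→3, 96→1, 67→5.5
Rank sum = 3 + 1 + 5.5 = 9.5

9.5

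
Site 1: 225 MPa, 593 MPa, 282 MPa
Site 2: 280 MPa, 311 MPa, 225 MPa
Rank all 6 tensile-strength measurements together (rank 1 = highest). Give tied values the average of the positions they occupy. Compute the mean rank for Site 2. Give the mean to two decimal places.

Sorted (descending): 593, 311, 282, 280, 225, 225
The 2 values of 225 occupy positions 5–6 → average rank (5+6)/2 = 5.5.
Site 2 values → pooled ranks: 280→4, 311→2, 225→5.5
Mean rank = (4 + 2 + 5.5) / 3 = 3.83

3.83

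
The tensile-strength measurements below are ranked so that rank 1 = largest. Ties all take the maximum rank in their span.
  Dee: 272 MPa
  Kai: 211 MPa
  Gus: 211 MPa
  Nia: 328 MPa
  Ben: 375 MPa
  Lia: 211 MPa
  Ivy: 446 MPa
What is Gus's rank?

Sorted (descending): 446, 375, 328, 272, 211, 211, 211
The 3 values of 211 occupy positions 5–7 → each gets rank 7.
Gus has value 211 MPa → rank 7.

7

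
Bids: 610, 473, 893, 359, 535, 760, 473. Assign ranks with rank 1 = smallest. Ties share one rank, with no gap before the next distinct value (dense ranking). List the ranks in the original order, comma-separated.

Sorted (ascending): 359, 473, 473, 535, 610, 760, 893
The 2 values of 473 share dense rank 2.
Remaining distinct values take the next consecutive integers.

4, 2, 6, 1, 3, 5, 2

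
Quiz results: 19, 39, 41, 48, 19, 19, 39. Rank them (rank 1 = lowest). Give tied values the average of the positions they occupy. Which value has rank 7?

48

Sorted (ascending): 19, 19, 19, 39, 39, 41, 48
The 3 values of 19 occupy positions 1–3 → average rank 2.
The 2 values of 39 occupy positions 4–5 → average rank (4+5)/2 = 4.5.
Rank 7 → value 48.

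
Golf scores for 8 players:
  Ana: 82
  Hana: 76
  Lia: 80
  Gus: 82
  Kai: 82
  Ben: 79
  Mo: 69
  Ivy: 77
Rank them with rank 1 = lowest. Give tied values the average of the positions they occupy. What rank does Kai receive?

Sorted (ascending): 69, 76, 77, 79, 80, 82, 82, 82
The 3 values of 82 occupy positions 6–8 → average rank 7.
Kai has value 82 → rank 7.

7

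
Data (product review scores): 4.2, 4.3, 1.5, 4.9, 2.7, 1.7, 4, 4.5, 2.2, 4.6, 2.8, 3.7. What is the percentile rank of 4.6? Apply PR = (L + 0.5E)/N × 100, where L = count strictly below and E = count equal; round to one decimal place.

N = 12.
Strictly below 4.6: 10. Equal to 4.6: 1.
PR = (10 + 0.5·1)/12 × 100 = 87.5

87.5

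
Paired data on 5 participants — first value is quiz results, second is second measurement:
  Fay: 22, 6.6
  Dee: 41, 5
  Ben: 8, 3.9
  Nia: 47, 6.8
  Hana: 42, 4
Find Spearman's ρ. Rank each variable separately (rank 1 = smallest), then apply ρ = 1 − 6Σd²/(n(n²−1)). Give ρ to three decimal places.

Ranks of variable 1: 2, 3, 1, 5, 4
Ranks of variable 2: 4, 3, 1, 5, 2
d = r₁ − r₂: -2, 0, 0, 0, 2
d²: 4, 0, 0, 0, 4; Σd² = 8
ρ = 1 − 6·8/(5·24) = 1 − 48/120 = 0.600

0.600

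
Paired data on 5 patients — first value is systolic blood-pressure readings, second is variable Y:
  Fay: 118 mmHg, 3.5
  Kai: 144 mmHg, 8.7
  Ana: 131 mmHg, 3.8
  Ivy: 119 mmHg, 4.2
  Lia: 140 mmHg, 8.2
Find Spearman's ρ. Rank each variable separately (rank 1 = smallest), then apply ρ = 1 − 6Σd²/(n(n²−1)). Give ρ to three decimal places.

Ranks of variable 1: 1, 5, 3, 2, 4
Ranks of variable 2: 1, 5, 2, 3, 4
d = r₁ − r₂: 0, 0, 1, -1, 0
d²: 0, 0, 1, 1, 0; Σd² = 2
ρ = 1 − 6·2/(5·24) = 1 − 12/120 = 0.900

0.900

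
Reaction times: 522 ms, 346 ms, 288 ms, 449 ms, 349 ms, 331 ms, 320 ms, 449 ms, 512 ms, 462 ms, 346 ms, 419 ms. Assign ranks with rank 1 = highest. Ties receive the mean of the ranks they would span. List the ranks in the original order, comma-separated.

1, 8.5, 12, 4.5, 7, 10, 11, 4.5, 2, 3, 8.5, 6

Sorted (descending): 522, 512, 462, 449, 449, 419, 349, 346, 346, 331, 320, 288
The 2 values of 449 occupy positions 4–5 → average rank (4+5)/2 = 4.5.
The 2 values of 346 occupy positions 8–9 → average rank (8+9)/2 = 8.5.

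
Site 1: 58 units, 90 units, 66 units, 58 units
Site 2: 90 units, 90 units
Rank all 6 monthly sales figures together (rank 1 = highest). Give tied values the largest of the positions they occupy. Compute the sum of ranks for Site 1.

Sorted (descending): 90, 90, 90, 66, 58, 58
The 3 values of 90 occupy positions 1–3 → each gets rank 3.
The 2 values of 58 occupy positions 5–6 → each gets rank 6.
Site 1 values → pooled ranks: 58→6, 90→3, 66→4, 58→6
Rank sum = 6 + 3 + 4 + 6 = 19

19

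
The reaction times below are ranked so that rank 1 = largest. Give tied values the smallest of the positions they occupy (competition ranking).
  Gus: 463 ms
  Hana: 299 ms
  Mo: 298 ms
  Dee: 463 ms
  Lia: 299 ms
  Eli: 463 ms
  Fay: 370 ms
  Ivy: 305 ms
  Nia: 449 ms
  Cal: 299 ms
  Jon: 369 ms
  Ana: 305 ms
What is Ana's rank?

Sorted (descending): 463, 463, 463, 449, 370, 369, 305, 305, 299, 299, 299, 298
The 3 values of 463 occupy positions 1–3 → each gets rank 1.
The 2 values of 305 occupy positions 7–8 → each gets rank 7.
The 3 values of 299 occupy positions 9–11 → each gets rank 9.
Ana has value 305 ms → rank 7.

7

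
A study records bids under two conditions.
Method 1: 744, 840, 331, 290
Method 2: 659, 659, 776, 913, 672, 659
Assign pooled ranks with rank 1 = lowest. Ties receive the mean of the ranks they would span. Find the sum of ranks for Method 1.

Sorted (ascending): 290, 331, 659, 659, 659, 672, 744, 776, 840, 913
The 3 values of 659 occupy positions 3–5 → average rank 4.
Method 1 values → pooled ranks: 744→7, 840→9, 331→2, 290→1
Rank sum = 7 + 9 + 2 + 1 = 19

19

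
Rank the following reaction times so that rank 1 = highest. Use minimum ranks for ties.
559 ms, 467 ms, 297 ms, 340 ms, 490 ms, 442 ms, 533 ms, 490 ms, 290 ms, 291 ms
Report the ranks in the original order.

1, 5, 8, 7, 3, 6, 2, 3, 10, 9

Sorted (descending): 559, 533, 490, 490, 467, 442, 340, 297, 291, 290
The 2 values of 490 occupy positions 3–4 → each gets rank 3.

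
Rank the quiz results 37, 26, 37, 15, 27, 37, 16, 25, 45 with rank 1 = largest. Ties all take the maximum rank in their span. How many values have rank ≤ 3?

1

Sorted (descending): 45, 37, 37, 37, 27, 26, 25, 16, 15
The 3 values of 37 occupy positions 2–4 → each gets rank 4.
Ranks ≤ 3: {1} → 1 value.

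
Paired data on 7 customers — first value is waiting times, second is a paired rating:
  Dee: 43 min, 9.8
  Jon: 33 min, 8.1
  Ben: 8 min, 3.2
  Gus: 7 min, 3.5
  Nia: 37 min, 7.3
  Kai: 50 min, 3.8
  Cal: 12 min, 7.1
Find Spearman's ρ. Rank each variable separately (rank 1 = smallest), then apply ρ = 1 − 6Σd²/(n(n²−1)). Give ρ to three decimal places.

Ranks of variable 1: 6, 4, 2, 1, 5, 7, 3
Ranks of variable 2: 7, 6, 1, 2, 5, 3, 4
d = r₁ − r₂: -1, -2, 1, -1, 0, 4, -1
d²: 1, 4, 1, 1, 0, 16, 1; Σd² = 24
ρ = 1 − 6·24/(7·48) = 1 − 144/336 = 0.571

0.571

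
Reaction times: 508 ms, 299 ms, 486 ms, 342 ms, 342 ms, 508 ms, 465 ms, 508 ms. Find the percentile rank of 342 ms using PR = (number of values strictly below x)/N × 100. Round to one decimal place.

12.5

N = 8.
Strictly below 342: 1. Equal to 342: 2.
PR = 1/8 × 100 = 12.5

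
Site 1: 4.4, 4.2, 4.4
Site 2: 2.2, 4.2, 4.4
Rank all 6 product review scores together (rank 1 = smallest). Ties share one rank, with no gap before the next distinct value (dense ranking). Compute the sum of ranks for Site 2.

6

Sorted (ascending): 2.2, 4.2, 4.2, 4.4, 4.4, 4.4
The 2 values of 4.2 share dense rank 2.
The 3 values of 4.4 share dense rank 3.
Remaining distinct values take the next consecutive integers.
Site 2 values → pooled ranks: 2.2→1, 4.2→2, 4.4→3
Rank sum = 1 + 2 + 3 = 6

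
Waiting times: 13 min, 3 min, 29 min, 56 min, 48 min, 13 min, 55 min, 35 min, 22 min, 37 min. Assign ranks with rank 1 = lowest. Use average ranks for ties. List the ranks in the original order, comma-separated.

2.5, 1, 5, 10, 8, 2.5, 9, 6, 4, 7

Sorted (ascending): 3, 13, 13, 22, 29, 35, 37, 48, 55, 56
The 2 values of 13 occupy positions 2–3 → average rank (2+3)/2 = 2.5.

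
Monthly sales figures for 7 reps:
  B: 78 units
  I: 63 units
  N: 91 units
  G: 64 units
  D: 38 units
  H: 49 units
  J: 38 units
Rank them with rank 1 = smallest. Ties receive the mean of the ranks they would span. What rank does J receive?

Sorted (ascending): 38, 38, 49, 63, 64, 78, 91
The 2 values of 38 occupy positions 1–2 → average rank (1+2)/2 = 1.5.
J has value 38 units → rank 1.5.

1.5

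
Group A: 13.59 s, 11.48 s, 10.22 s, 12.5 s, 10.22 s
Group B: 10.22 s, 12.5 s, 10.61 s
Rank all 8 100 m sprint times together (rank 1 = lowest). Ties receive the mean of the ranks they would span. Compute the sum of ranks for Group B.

12.5

Sorted (ascending): 10.22, 10.22, 10.22, 10.61, 11.48, 12.5, 12.5, 13.59
The 3 values of 10.22 occupy positions 1–3 → average rank 2.
The 2 values of 12.5 occupy positions 6–7 → average rank (6+7)/2 = 6.5.
Group B values → pooled ranks: 10.22→2, 12.5→6.5, 10.61→4
Rank sum = 2 + 6.5 + 4 = 12.5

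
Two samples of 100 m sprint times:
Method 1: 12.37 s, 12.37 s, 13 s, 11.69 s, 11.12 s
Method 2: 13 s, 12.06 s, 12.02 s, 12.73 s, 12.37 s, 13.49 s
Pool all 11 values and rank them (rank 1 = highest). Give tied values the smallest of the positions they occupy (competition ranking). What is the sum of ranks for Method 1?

Sorted (descending): 13.49, 13, 13, 12.73, 12.37, 12.37, 12.37, 12.06, 12.02, 11.69, 11.12
The 2 values of 13 occupy positions 2–3 → each gets rank 2.
The 3 values of 12.37 occupy positions 5–7 → each gets rank 5.
Method 1 values → pooled ranks: 12.37→5, 12.37→5, 13→2, 11.69→10, 11.12→11
Rank sum = 5 + 5 + 2 + 10 + 11 = 33

33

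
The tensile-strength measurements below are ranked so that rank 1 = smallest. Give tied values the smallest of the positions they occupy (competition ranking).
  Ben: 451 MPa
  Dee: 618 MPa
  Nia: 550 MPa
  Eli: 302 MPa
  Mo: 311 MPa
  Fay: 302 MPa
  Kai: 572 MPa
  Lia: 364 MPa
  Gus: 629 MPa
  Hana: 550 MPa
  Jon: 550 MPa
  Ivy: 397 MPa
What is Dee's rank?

11

Sorted (ascending): 302, 302, 311, 364, 397, 451, 550, 550, 550, 572, 618, 629
The 2 values of 302 occupy positions 1–2 → each gets rank 1.
The 3 values of 550 occupy positions 7–9 → each gets rank 7.
Dee has value 618 MPa → rank 11.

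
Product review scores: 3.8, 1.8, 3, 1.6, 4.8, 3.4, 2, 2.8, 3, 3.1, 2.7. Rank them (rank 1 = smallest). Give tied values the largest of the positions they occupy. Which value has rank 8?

3.1

Sorted (ascending): 1.6, 1.8, 2, 2.7, 2.8, 3, 3, 3.1, 3.4, 3.8, 4.8
The 2 values of 3 occupy positions 6–7 → each gets rank 7.
Rank 8 → value 3.1.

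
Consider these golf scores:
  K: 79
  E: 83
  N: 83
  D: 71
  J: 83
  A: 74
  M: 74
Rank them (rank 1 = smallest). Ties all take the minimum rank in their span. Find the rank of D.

1

Sorted (ascending): 71, 74, 74, 79, 83, 83, 83
The 2 values of 74 occupy positions 2–3 → each gets rank 2.
The 3 values of 83 occupy positions 5–7 → each gets rank 5.
D has value 71 → rank 1.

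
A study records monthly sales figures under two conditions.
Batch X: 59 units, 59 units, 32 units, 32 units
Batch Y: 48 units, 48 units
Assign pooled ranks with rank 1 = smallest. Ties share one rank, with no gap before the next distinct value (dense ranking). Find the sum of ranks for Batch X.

8

Sorted (ascending): 32, 32, 48, 48, 59, 59
The 2 values of 32 share dense rank 1.
The 2 values of 48 share dense rank 2.
The 2 values of 59 share dense rank 3.
Batch X values → pooled ranks: 59→3, 59→3, 32→1, 32→1
Rank sum = 3 + 3 + 1 + 1 = 8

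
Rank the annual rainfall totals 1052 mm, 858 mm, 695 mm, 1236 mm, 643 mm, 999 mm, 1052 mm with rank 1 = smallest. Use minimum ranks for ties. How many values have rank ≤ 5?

Sorted (ascending): 643, 695, 858, 999, 1052, 1052, 1236
The 2 values of 1052 occupy positions 5–6 → each gets rank 5.
Ranks ≤ 5: {1, 2, 3, 4, 5, 5} → 6 values.

6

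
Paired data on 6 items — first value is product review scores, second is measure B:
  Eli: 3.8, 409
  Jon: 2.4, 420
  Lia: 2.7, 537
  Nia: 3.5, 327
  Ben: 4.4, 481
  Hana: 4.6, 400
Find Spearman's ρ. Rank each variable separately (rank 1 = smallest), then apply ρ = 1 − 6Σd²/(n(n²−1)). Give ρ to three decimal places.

Ranks of variable 1: 4, 1, 2, 3, 5, 6
Ranks of variable 2: 3, 4, 6, 1, 5, 2
d = r₁ − r₂: 1, -3, -4, 2, 0, 4
d²: 1, 9, 16, 4, 0, 16; Σd² = 46
ρ = 1 − 6·46/(6·35) = 1 − 276/210 = -0.314

-0.314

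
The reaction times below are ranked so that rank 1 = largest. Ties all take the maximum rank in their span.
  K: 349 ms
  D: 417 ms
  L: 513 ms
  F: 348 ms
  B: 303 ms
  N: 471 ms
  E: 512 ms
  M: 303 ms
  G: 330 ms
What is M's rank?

9

Sorted (descending): 513, 512, 471, 417, 349, 348, 330, 303, 303
The 2 values of 303 occupy positions 8–9 → each gets rank 9.
M has value 303 ms → rank 9.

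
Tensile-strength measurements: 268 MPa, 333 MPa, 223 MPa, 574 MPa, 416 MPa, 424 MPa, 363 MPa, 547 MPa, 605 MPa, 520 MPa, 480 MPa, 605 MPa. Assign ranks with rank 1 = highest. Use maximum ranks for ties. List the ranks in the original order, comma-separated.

Sorted (descending): 605, 605, 574, 547, 520, 480, 424, 416, 363, 333, 268, 223
The 2 values of 605 occupy positions 1–2 → each gets rank 2.

11, 10, 12, 3, 8, 7, 9, 4, 2, 5, 6, 2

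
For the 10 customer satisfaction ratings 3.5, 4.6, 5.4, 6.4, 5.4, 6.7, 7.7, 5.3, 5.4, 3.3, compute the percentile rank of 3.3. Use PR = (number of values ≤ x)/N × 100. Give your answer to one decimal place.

10.0

N = 10.
Strictly below 3.3: 0. Equal to 3.3: 1.
PR = 1/10 × 100 = 10.0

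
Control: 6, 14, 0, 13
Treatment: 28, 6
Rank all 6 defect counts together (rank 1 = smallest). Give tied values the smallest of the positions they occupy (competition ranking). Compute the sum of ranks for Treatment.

8

Sorted (ascending): 0, 6, 6, 13, 14, 28
The 2 values of 6 occupy positions 2–3 → each gets rank 2.
Treatment values → pooled ranks: 28→6, 6→2
Rank sum = 6 + 2 = 8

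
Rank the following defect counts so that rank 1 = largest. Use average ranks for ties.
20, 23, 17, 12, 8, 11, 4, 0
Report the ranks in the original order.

2, 1, 3, 4, 6, 5, 7, 8

Sorted (descending): 23, 20, 17, 12, 11, 8, 4, 0
No ties — each value takes its position as its rank.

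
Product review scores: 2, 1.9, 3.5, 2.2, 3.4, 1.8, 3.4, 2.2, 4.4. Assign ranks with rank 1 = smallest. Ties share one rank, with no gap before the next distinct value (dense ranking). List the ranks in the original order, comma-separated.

Sorted (ascending): 1.8, 1.9, 2, 2.2, 2.2, 3.4, 3.4, 3.5, 4.4
The 2 values of 2.2 share dense rank 4.
The 2 values of 3.4 share dense rank 5.
Remaining distinct values take the next consecutive integers.

3, 2, 6, 4, 5, 1, 5, 4, 7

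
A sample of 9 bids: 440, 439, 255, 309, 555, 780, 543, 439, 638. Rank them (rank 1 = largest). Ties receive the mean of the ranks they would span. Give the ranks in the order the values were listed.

Sorted (descending): 780, 638, 555, 543, 440, 439, 439, 309, 255
The 2 values of 439 occupy positions 6–7 → average rank (6+7)/2 = 6.5.

5, 6.5, 9, 8, 3, 1, 4, 6.5, 2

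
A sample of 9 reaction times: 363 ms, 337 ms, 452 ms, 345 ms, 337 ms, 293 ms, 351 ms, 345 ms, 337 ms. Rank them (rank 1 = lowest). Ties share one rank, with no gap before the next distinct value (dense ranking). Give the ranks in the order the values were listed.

Sorted (ascending): 293, 337, 337, 337, 345, 345, 351, 363, 452
The 3 values of 337 share dense rank 2.
The 2 values of 345 share dense rank 3.
Remaining distinct values take the next consecutive integers.

5, 2, 6, 3, 2, 1, 4, 3, 2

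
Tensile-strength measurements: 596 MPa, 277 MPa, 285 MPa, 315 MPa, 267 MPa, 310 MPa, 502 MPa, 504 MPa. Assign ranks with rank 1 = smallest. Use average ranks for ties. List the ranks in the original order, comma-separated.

Sorted (ascending): 267, 277, 285, 310, 315, 502, 504, 596
No ties — each value takes its position as its rank.

8, 2, 3, 5, 1, 4, 6, 7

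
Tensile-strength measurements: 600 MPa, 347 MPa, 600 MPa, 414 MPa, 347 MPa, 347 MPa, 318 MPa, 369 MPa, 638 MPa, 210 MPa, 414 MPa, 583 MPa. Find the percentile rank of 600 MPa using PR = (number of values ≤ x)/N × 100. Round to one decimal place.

N = 12.
Strictly below 600: 9. Equal to 600: 2.
PR = 11/12 × 100 = 91.7

91.7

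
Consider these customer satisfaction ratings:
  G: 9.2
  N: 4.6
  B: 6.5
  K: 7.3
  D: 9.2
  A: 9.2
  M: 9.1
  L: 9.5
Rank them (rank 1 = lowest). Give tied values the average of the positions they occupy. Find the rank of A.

Sorted (ascending): 4.6, 6.5, 7.3, 9.1, 9.2, 9.2, 9.2, 9.5
The 3 values of 9.2 occupy positions 5–7 → average rank 6.
A has value 9.2 → rank 6.

6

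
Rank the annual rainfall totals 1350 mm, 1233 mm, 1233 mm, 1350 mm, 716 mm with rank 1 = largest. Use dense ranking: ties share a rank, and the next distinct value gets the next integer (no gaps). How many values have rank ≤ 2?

Sorted (descending): 1350, 1350, 1233, 1233, 716
The 2 values of 1350 share dense rank 1.
The 2 values of 1233 share dense rank 2.
Remaining distinct values take the next consecutive integers.
Ranks ≤ 2: {1, 1, 2, 2} → 4 values.

4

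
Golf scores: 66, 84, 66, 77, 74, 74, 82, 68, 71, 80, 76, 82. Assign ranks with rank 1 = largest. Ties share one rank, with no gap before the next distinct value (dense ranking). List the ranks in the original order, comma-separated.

Sorted (descending): 84, 82, 82, 80, 77, 76, 74, 74, 71, 68, 66, 66
The 2 values of 82 share dense rank 2.
The 2 values of 74 share dense rank 6.
The 2 values of 66 share dense rank 9.
Remaining distinct values take the next consecutive integers.

9, 1, 9, 4, 6, 6, 2, 8, 7, 3, 5, 2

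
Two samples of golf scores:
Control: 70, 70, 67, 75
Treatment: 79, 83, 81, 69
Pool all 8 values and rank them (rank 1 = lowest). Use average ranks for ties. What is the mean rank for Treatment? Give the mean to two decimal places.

5.75

Sorted (ascending): 67, 69, 70, 70, 75, 79, 81, 83
The 2 values of 70 occupy positions 3–4 → average rank (3+4)/2 = 3.5.
Treatment values → pooled ranks: 79→6, 83→8, 81→7, 69→2
Mean rank = (6 + 8 + 7 + 2) / 4 = 5.75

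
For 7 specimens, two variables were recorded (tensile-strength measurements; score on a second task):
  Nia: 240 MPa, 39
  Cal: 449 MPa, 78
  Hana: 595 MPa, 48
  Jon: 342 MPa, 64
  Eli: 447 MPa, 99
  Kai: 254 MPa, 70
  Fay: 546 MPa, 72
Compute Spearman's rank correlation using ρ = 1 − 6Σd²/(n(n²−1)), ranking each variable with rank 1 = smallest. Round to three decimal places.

Ranks of variable 1: 1, 5, 7, 3, 4, 2, 6
Ranks of variable 2: 1, 6, 2, 3, 7, 4, 5
d = r₁ − r₂: 0, -1, 5, 0, -3, -2, 1
d²: 0, 1, 25, 0, 9, 4, 1; Σd² = 40
ρ = 1 − 6·40/(7·48) = 1 − 240/336 = 0.286

0.286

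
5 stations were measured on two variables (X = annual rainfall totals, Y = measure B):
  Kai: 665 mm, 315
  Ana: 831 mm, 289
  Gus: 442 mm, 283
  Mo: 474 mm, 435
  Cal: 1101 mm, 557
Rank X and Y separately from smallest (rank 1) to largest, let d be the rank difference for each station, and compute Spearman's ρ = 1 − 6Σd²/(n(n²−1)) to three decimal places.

Ranks of variable 1: 3, 4, 1, 2, 5
Ranks of variable 2: 3, 2, 1, 4, 5
d = r₁ − r₂: 0, 2, 0, -2, 0
d²: 0, 4, 0, 4, 0; Σd² = 8
ρ = 1 − 6·8/(5·24) = 1 − 48/120 = 0.600

0.600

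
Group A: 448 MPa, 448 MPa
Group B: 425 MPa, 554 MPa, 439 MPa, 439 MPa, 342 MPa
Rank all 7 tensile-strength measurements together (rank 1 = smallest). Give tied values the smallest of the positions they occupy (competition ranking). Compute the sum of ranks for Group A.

10

Sorted (ascending): 342, 425, 439, 439, 448, 448, 554
The 2 values of 439 occupy positions 3–4 → each gets rank 3.
The 2 values of 448 occupy positions 5–6 → each gets rank 5.
Group A values → pooled ranks: 448→5, 448→5
Rank sum = 5 + 5 = 10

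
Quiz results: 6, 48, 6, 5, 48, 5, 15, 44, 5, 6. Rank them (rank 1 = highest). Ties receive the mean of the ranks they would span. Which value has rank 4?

15

Sorted (descending): 48, 48, 44, 15, 6, 6, 6, 5, 5, 5
The 2 values of 48 occupy positions 1–2 → average rank (1+2)/2 = 1.5.
The 3 values of 6 occupy positions 5–7 → average rank 6.
The 3 values of 5 occupy positions 8–10 → average rank 9.
Rank 4 → value 15.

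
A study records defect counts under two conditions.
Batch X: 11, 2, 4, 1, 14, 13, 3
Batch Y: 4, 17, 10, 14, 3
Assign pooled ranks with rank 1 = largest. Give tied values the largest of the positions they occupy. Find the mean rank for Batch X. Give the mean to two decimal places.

Sorted (descending): 17, 14, 14, 13, 11, 10, 4, 4, 3, 3, 2, 1
The 2 values of 14 occupy positions 2–3 → each gets rank 3.
The 2 values of 4 occupy positions 7–8 → each gets rank 8.
The 2 values of 3 occupy positions 9–10 → each gets rank 10.
Batch X values → pooled ranks: 11→5, 2→11, 4→8, 1→12, 14→3, 13→4, 3→10
Mean rank = (5 + 11 + 8 + 12 + 3 + 4 + 10) / 7 = 7.57

7.57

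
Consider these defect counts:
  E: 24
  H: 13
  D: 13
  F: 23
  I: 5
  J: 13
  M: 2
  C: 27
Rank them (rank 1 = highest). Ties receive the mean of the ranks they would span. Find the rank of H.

Sorted (descending): 27, 24, 23, 13, 13, 13, 5, 2
The 3 values of 13 occupy positions 4–6 → average rank 5.
H has value 13 → rank 5.

5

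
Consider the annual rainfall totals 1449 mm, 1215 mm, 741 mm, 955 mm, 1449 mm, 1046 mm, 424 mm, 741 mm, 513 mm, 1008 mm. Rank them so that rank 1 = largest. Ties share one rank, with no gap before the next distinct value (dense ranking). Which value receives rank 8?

Sorted (descending): 1449, 1449, 1215, 1046, 1008, 955, 741, 741, 513, 424
The 2 values of 1449 share dense rank 1.
The 2 values of 741 share dense rank 6.
Remaining distinct values take the next consecutive integers.
Rank 8 → value 424.

424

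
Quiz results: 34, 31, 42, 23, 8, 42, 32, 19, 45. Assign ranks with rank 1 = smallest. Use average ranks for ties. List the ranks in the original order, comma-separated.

Sorted (ascending): 8, 19, 23, 31, 32, 34, 42, 42, 45
The 2 values of 42 occupy positions 7–8 → average rank (7+8)/2 = 7.5.

6, 4, 7.5, 3, 1, 7.5, 5, 2, 9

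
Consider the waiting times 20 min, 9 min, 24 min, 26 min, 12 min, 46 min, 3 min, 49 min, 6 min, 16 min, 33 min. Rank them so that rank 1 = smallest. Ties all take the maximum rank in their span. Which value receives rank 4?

Sorted (ascending): 3, 6, 9, 12, 16, 20, 24, 26, 33, 46, 49
No ties — each value takes its position as its rank.
Rank 4 → value 12.

12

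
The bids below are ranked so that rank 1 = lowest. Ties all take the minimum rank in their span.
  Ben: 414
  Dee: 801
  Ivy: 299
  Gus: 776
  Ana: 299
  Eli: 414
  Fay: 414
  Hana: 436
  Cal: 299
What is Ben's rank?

Sorted (ascending): 299, 299, 299, 414, 414, 414, 436, 776, 801
The 3 values of 299 occupy positions 1–3 → each gets rank 1.
The 3 values of 414 occupy positions 4–6 → each gets rank 4.
Ben has value 414 → rank 4.

4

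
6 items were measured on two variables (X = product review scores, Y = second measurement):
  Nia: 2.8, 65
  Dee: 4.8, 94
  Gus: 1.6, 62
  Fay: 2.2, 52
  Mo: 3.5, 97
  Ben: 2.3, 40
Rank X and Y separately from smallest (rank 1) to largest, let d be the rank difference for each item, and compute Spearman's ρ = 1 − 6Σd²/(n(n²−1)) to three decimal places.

0.714

Ranks of variable 1: 4, 6, 1, 2, 5, 3
Ranks of variable 2: 4, 5, 3, 2, 6, 1
d = r₁ − r₂: 0, 1, -2, 0, -1, 2
d²: 0, 1, 4, 0, 1, 4; Σd² = 10
ρ = 1 − 6·10/(6·35) = 1 − 60/210 = 0.714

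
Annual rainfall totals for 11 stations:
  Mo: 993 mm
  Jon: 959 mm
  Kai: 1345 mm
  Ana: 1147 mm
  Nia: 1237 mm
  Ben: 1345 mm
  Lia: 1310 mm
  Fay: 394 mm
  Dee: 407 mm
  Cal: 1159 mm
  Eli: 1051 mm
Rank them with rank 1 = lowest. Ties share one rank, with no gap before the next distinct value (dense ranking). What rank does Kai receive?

10

Sorted (ascending): 394, 407, 959, 993, 1051, 1147, 1159, 1237, 1310, 1345, 1345
The 2 values of 1345 share dense rank 10.
Remaining distinct values take the next consecutive integers.
Kai has value 1345 mm → rank 10.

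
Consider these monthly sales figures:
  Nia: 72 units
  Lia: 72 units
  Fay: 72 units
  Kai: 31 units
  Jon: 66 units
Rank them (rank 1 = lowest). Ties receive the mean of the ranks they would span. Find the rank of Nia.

4

Sorted (ascending): 31, 66, 72, 72, 72
The 3 values of 72 occupy positions 3–5 → average rank 4.
Nia has value 72 units → rank 4.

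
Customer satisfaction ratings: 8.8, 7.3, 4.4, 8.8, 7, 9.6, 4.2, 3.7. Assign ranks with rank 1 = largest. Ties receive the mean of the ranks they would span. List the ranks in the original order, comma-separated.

Sorted (descending): 9.6, 8.8, 8.8, 7.3, 7, 4.4, 4.2, 3.7
The 2 values of 8.8 occupy positions 2–3 → average rank (2+3)/2 = 2.5.

2.5, 4, 6, 2.5, 5, 1, 7, 8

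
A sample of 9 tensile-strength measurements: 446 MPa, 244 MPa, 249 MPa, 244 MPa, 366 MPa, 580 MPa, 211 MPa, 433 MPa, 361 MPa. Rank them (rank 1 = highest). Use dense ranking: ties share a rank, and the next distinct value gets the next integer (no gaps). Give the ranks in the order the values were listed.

Sorted (descending): 580, 446, 433, 366, 361, 249, 244, 244, 211
The 2 values of 244 share dense rank 7.
Remaining distinct values take the next consecutive integers.

2, 7, 6, 7, 4, 1, 8, 3, 5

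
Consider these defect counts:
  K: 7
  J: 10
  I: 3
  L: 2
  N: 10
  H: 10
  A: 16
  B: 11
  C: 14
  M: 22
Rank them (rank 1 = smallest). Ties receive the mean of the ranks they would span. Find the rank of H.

5

Sorted (ascending): 2, 3, 7, 10, 10, 10, 11, 14, 16, 22
The 3 values of 10 occupy positions 4–6 → average rank 5.
H has value 10 → rank 5.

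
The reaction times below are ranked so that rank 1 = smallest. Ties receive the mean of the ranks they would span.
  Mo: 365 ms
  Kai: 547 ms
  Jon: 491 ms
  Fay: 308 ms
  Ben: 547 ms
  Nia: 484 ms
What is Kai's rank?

Sorted (ascending): 308, 365, 484, 491, 547, 547
The 2 values of 547 occupy positions 5–6 → average rank (5+6)/2 = 5.5.
Kai has value 547 ms → rank 5.5.

5.5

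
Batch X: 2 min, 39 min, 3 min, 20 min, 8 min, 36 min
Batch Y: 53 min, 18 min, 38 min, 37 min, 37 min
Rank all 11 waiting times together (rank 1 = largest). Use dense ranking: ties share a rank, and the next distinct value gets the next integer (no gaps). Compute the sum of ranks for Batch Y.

Sorted (descending): 53, 39, 38, 37, 37, 36, 20, 18, 8, 3, 2
The 2 values of 37 share dense rank 4.
Remaining distinct values take the next consecutive integers.
Batch Y values → pooled ranks: 53→1, 18→7, 38→3, 37→4, 37→4
Rank sum = 1 + 7 + 3 + 4 + 4 = 19

19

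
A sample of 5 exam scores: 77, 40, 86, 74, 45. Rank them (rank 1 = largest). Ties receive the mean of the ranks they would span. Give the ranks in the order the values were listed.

2, 5, 1, 3, 4

Sorted (descending): 86, 77, 74, 45, 40
No ties — each value takes its position as its rank.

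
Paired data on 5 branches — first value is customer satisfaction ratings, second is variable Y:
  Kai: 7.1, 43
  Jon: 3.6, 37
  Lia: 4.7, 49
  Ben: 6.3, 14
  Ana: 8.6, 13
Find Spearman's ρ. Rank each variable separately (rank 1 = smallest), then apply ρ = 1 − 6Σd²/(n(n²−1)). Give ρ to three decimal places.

-0.500

Ranks of variable 1: 4, 1, 2, 3, 5
Ranks of variable 2: 4, 3, 5, 2, 1
d = r₁ − r₂: 0, -2, -3, 1, 4
d²: 0, 4, 9, 1, 16; Σd² = 30
ρ = 1 − 6·30/(5·24) = 1 − 180/120 = -0.500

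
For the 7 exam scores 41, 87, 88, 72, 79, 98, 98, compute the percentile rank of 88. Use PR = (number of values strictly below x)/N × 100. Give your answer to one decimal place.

N = 7.
Strictly below 88: 4. Equal to 88: 1.
PR = 4/7 × 100 = 57.1

57.1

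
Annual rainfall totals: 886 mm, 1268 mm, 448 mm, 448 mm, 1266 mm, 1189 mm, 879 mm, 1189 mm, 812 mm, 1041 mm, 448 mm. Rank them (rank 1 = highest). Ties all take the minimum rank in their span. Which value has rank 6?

886

Sorted (descending): 1268, 1266, 1189, 1189, 1041, 886, 879, 812, 448, 448, 448
The 2 values of 1189 occupy positions 3–4 → each gets rank 3.
The 3 values of 448 occupy positions 9–11 → each gets rank 9.
Rank 6 → value 886.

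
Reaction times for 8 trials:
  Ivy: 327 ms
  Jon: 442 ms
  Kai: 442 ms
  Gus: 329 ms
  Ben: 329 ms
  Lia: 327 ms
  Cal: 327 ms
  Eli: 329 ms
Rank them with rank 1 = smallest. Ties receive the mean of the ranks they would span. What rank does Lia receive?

Sorted (ascending): 327, 327, 327, 329, 329, 329, 442, 442
The 3 values of 327 occupy positions 1–3 → average rank 2.
The 3 values of 329 occupy positions 4–6 → average rank 5.
The 2 values of 442 occupy positions 7–8 → average rank (7+8)/2 = 7.5.
Lia has value 327 ms → rank 2.

2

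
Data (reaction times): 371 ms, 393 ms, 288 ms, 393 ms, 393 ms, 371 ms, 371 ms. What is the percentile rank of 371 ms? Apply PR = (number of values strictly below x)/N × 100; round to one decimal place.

N = 7.
Strictly below 371: 1. Equal to 371: 3.
PR = 1/7 × 100 = 14.3

14.3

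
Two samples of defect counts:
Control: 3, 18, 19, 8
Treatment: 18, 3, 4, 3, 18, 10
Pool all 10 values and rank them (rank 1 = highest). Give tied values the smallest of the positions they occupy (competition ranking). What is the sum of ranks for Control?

17

Sorted (descending): 19, 18, 18, 18, 10, 8, 4, 3, 3, 3
The 3 values of 18 occupy positions 2–4 → each gets rank 2.
The 3 values of 3 occupy positions 8–10 → each gets rank 8.
Control values → pooled ranks: 3→8, 18→2, 19→1, 8→6
Rank sum = 8 + 2 + 1 + 6 = 17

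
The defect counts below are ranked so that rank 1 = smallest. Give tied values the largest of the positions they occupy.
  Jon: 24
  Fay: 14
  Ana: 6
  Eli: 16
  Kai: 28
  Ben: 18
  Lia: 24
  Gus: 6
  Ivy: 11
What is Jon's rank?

8

Sorted (ascending): 6, 6, 11, 14, 16, 18, 24, 24, 28
The 2 values of 6 occupy positions 1–2 → each gets rank 2.
The 2 values of 24 occupy positions 7–8 → each gets rank 8.
Jon has value 24 → rank 8.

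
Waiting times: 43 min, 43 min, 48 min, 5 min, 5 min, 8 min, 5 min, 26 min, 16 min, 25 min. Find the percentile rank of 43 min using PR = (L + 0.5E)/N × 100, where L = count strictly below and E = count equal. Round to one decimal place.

80.0

N = 10.
Strictly below 43: 7. Equal to 43: 2.
PR = (7 + 0.5·2)/10 × 100 = 80.0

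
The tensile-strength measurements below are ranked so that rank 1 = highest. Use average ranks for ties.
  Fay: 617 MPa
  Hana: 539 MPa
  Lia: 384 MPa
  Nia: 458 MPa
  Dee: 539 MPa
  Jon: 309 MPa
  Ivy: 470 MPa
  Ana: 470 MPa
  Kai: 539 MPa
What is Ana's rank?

5.5

Sorted (descending): 617, 539, 539, 539, 470, 470, 458, 384, 309
The 3 values of 539 occupy positions 2–4 → average rank 3.
The 2 values of 470 occupy positions 5–6 → average rank (5+6)/2 = 5.5.
Ana has value 470 MPa → rank 5.5.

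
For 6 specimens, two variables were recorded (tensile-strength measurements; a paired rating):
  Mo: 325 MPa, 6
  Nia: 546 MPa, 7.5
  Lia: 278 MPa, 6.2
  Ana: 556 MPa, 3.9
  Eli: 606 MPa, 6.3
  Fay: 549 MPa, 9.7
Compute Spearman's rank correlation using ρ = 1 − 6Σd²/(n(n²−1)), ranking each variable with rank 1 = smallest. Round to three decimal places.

0.086

Ranks of variable 1: 2, 3, 1, 5, 6, 4
Ranks of variable 2: 2, 5, 3, 1, 4, 6
d = r₁ − r₂: 0, -2, -2, 4, 2, -2
d²: 0, 4, 4, 16, 4, 4; Σd² = 32
ρ = 1 − 6·32/(6·35) = 1 − 192/210 = 0.086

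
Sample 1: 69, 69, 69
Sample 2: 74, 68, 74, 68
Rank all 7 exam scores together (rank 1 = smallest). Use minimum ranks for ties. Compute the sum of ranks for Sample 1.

9

Sorted (ascending): 68, 68, 69, 69, 69, 74, 74
The 2 values of 68 occupy positions 1–2 → each gets rank 1.
The 3 values of 69 occupy positions 3–5 → each gets rank 3.
The 2 values of 74 occupy positions 6–7 → each gets rank 6.
Sample 1 values → pooled ranks: 69→3, 69→3, 69→3
Rank sum = 3 + 3 + 3 = 9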